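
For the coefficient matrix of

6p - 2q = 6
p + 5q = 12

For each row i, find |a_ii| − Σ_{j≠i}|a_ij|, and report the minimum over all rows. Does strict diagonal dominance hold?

4

row 1: |6| − (2) = 4
row 2: |5| − (1) = 4
minimum over rows = 4 → strictly diagonally dominant (convergence guaranteed)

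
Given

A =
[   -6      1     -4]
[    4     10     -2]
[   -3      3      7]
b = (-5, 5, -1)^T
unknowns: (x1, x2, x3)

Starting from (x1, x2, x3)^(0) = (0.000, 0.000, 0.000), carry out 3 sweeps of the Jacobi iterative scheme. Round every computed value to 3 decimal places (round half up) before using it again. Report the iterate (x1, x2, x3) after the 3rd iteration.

Iteration 1:
  x1 = (-5 - (1)·0.000 - (-4)·0.000) / (-6) = 0.833
  x2 = (5 - (4)·0.000 - (-2)·0.000) / (10) = 0.500
  x3 = (-1 - (-3)·0.000 - (3)·0.000) / (7) = -0.143
Iteration 2:
  x1 = (-5 - (1)·0.500 - (-4)·-0.143) / (-6) = 1.012
  x2 = (5 - (4)·0.833 - (-2)·-0.143) / (10) = 0.138
  x3 = (-1 - (-3)·0.833 - (3)·0.500) / (7) = 0.000
Iteration 3:
  x1 = (-5 - (1)·0.138 - (-4)·0.000) / (-6) = 0.856
  x2 = (5 - (4)·1.012 - (-2)·0.000) / (10) = 0.095
  x3 = (-1 - (-3)·1.012 - (3)·0.138) / (7) = 0.232

(0.856, 0.095, 0.232)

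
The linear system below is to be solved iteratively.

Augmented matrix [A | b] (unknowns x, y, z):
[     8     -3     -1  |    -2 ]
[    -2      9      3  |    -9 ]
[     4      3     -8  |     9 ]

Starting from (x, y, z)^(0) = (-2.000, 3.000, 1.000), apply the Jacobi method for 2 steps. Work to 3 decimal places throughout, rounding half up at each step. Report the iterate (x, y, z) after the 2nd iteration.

Iteration 1:
  x = (-2 - (-3)·3.000 - (-1)·1.000) / (8) = 1.000
  y = (-9 - (-2)·-2.000 - (3)·1.000) / (9) = -1.778
  z = (9 - (4)·-2.000 - (3)·3.000) / (-8) = -1.000
Iteration 2:
  x = (-2 - (-3)·-1.778 - (-1)·-1.000) / (8) = -1.042
  y = (-9 - (-2)·1.000 - (3)·-1.000) / (9) = -0.444
  z = (9 - (4)·1.000 - (3)·-1.778) / (-8) = -1.292

(-1.042, -0.444, -1.292)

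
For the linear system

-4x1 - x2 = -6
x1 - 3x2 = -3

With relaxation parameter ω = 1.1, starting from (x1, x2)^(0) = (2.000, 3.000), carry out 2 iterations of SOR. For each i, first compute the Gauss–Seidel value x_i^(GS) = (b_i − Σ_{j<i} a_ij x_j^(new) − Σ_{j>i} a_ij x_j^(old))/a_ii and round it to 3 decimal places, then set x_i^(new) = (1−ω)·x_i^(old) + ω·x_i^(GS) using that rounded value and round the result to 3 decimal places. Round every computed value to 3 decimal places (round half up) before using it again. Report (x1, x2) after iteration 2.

Iteration 1:
  x1: GS value = (-6 - (-1)·3.000) / (-4) = 0.750;  x1 ← (1−ω)·2.000 + ω·0.750 = 0.625
  x2: GS value = (-3 - (1)·0.625) / (-3) = 1.208;  x2 ← (1−ω)·3.000 + ω·1.208 = 1.029
Iteration 2:
  x1: GS value = (-6 - (-1)·1.029) / (-4) = 1.243;  x1 ← (1−ω)·0.625 + ω·1.243 = 1.305
  x2: GS value = (-3 - (1)·1.305) / (-3) = 1.435;  x2 ← (1−ω)·1.029 + ω·1.435 = 1.476

(1.305, 1.476)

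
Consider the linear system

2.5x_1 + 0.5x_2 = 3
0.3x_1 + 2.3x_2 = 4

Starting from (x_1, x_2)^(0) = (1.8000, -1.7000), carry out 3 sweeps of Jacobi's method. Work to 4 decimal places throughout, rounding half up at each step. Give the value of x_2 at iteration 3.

Iteration 1:
  x_1 = (3 - (0.5)·-1.7000) / (2.5) = 1.5400
  x_2 = (4 - (0.3)·1.8000) / (2.3) = 1.5043
Iteration 2:
  x_1 = (3 - (0.5)·1.5043) / (2.5) = 0.8991
  x_2 = (4 - (0.3)·1.5400) / (2.3) = 1.5383
Iteration 3:
  x_1 = (3 - (0.5)·1.5383) / (2.5) = 0.8923
  x_2 = (4 - (0.3)·0.8991) / (2.3) = 1.6219

1.6219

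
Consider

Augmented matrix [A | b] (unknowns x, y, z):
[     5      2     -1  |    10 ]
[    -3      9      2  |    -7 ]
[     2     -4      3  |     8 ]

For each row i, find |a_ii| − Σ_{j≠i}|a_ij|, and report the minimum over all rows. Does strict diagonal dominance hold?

row 1: |5| − (2+1) = 2
row 2: |9| − (3+2) = 4
row 3: |3| − (2+4) = -3
minimum over rows = -3 → not strictly diagonally dominant

-3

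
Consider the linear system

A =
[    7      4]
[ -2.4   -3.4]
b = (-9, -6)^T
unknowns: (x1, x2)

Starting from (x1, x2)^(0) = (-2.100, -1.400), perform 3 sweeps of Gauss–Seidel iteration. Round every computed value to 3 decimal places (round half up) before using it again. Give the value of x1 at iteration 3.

Iteration 1:
  x1 = (-9 - (4)·-1.400) / (7) = -0.486
  x2 = (-6 - (-2.4)·-0.486) / (-3.4) = 2.108
Iteration 2:
  x1 = (-9 - (4)·2.108) / (7) = -2.490
  x2 = (-6 - (-2.4)·-2.490) / (-3.4) = 3.522
Iteration 3:
  x1 = (-9 - (4)·3.522) / (7) = -3.298
  x2 = (-6 - (-2.4)·-3.298) / (-3.4) = 4.093

-3.298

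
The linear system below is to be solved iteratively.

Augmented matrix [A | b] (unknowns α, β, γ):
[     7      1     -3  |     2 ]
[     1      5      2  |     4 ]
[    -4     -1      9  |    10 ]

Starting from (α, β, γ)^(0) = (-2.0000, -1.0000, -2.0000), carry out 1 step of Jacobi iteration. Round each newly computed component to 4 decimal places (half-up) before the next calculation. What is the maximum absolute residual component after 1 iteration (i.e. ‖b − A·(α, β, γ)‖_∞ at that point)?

9.2857

Iteration 1:
  α = (2 - (1)·-1.0000 - (-3)·-2.0000) / (7) = -0.4286
  β = (4 - (1)·-2.0000 - (2)·-2.0000) / (5) = 2.0000
  γ = (10 - (-4)·-2.0000 - (-1)·-1.0000) / (9) = 0.1111
Residual b − A·x = (3.3335, -5.7936, 9.2857); ∞-norm = 9.2857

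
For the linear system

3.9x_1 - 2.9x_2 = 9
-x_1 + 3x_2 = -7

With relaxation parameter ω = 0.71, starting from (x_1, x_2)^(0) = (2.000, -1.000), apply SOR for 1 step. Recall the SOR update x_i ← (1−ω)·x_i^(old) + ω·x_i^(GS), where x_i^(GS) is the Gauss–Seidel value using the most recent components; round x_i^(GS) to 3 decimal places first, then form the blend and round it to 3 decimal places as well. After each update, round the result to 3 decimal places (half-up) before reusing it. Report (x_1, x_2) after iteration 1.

Iteration 1:
  x_1: GS value = (9 - (-2.9)·-1.000) / (3.9) = 1.564;  x_1 ← (1−ω)·2.000 + ω·1.564 = 1.690
  x_2: GS value = (-7 - (-1)·1.690) / (3) = -1.770;  x_2 ← (1−ω)·-1.000 + ω·-1.770 = -1.547

(1.690, -1.547)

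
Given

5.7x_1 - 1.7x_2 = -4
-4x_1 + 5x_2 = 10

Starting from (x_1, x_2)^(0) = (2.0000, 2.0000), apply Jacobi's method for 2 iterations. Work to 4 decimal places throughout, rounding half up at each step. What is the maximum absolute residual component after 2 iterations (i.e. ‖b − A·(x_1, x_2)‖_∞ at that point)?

2.8630

Iteration 1:
  x_1 = (-4 - (-1.7)·2.0000) / (5.7) = -0.1053
  x_2 = (10 - (-4)·2.0000) / (5) = 3.6000
Iteration 2:
  x_1 = (-4 - (-1.7)·3.6000) / (5.7) = 0.3719
  x_2 = (10 - (-4)·-0.1053) / (5) = 1.9158
Residual b − A·x = (-2.8630, 1.9086); ∞-norm = 2.8630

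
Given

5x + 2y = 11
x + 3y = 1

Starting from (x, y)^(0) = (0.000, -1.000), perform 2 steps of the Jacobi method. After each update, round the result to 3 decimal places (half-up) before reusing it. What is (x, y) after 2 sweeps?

Iteration 1:
  x = (11 - (2)·-1.000) / (5) = 2.600
  y = (1 - (1)·0.000) / (3) = 0.333
Iteration 2:
  x = (11 - (2)·0.333) / (5) = 2.067
  y = (1 - (1)·2.600) / (3) = -0.533

(2.067, -0.533)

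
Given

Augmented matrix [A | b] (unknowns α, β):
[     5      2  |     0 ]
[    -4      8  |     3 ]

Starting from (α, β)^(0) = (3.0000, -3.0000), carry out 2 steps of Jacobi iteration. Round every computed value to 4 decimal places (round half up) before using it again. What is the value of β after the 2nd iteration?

Iteration 1:
  α = (0 - (2)·-3.0000) / (5) = 1.2000
  β = (3 - (-4)·3.0000) / (8) = 1.8750
Iteration 2:
  α = (0 - (2)·1.8750) / (5) = -0.7500
  β = (3 - (-4)·1.2000) / (8) = 0.9750

0.9750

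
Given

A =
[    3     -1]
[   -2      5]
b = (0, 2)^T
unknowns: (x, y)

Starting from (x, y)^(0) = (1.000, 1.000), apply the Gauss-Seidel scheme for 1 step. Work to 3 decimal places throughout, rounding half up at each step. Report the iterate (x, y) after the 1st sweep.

Iteration 1:
  x = (0 - (-1)·1.000) / (3) = 0.333
  y = (2 - (-2)·0.333) / (5) = 0.533

(0.333, 0.533)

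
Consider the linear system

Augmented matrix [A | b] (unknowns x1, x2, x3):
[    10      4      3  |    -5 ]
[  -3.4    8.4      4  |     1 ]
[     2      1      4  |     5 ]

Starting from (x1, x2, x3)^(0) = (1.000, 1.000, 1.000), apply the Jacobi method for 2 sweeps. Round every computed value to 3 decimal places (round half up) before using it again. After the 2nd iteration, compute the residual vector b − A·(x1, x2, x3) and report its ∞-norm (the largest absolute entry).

Iteration 1:
  x1 = (-5 - (4)·1.000 - (3)·1.000) / (10) = -1.200
  x2 = (1 - (-3.4)·1.000 - (4)·1.000) / (8.4) = 0.048
  x3 = (5 - (2)·1.000 - (1)·1.000) / (4) = 0.500
Iteration 2:
  x1 = (-5 - (4)·0.048 - (3)·0.500) / (10) = -0.669
  x2 = (1 - (-3.4)·-1.200 - (4)·0.500) / (8.4) = -0.605
  x3 = (5 - (2)·-1.200 - (1)·0.048) / (4) = 1.838
Residual b − A·x = (-1.404, -3.545, -0.409); ∞-norm = 3.545

3.545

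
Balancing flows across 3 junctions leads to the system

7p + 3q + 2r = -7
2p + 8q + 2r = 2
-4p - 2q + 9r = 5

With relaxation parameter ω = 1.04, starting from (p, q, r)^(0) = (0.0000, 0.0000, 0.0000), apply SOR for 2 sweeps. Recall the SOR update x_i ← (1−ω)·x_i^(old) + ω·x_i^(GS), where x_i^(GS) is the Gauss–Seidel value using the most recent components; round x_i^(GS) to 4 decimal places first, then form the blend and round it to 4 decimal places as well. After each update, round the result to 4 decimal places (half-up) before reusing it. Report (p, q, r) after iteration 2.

Iteration 1:
  p: GS value = (-7 - (3)·0.0000 - (2)·0.0000) / (7) = -1.0000;  p ← (1−ω)·0.0000 + ω·-1.0000 = -1.0400
  q: GS value = (2 - (2)·-1.0400 - (2)·0.0000) / (8) = 0.5100;  q ← (1−ω)·0.0000 + ω·0.5100 = 0.5304
  r: GS value = (5 - (-4)·-1.0400 - (-2)·0.5304) / (9) = 0.2112;  r ← (1−ω)·0.0000 + ω·0.2112 = 0.2196
Iteration 2:
  p: GS value = (-7 - (3)·0.5304 - (2)·0.2196) / (7) = -1.2901;  p ← (1−ω)·-1.0400 + ω·-1.2901 = -1.3001
  q: GS value = (2 - (2)·-1.3001 - (2)·0.2196) / (8) = 0.5201;  q ← (1−ω)·0.5304 + ω·0.5201 = 0.5197
  r: GS value = (5 - (-4)·-1.3001 - (-2)·0.5197) / (9) = 0.0932;  r ← (1−ω)·0.2196 + ω·0.0932 = 0.0881

(-1.3001, 0.5197, 0.0881)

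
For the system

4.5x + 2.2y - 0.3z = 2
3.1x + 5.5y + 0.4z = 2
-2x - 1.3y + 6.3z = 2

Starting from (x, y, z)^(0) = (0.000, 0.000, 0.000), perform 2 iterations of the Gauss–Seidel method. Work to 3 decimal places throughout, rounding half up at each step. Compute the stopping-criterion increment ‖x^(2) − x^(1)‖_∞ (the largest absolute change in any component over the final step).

0.023

Iteration 1:
  x = (2 - (2.2)·0.000 - (-0.3)·0.000) / (4.5) = 0.444
  y = (2 - (3.1)·0.444 - (0.4)·0.000) / (5.5) = 0.113
  z = (2 - (-2)·0.444 - (-1.3)·0.113) / (6.3) = 0.482
Iteration 2:
  x = (2 - (2.2)·0.113 - (-0.3)·0.482) / (4.5) = 0.421
  y = (2 - (3.1)·0.421 - (0.4)·0.482) / (5.5) = 0.091
  z = (2 - (-2)·0.421 - (-1.3)·0.091) / (6.3) = 0.470
Change: (-0.023, -0.022, -0.012) → max |·| = 0.023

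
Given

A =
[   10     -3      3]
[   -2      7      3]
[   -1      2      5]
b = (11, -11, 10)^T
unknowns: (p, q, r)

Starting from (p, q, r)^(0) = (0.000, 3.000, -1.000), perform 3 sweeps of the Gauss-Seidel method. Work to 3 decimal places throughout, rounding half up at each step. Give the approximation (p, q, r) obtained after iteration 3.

(-0.628, -3.078, 3.106)

Iteration 1:
  p = (11 - (-3)·3.000 - (3)·-1.000) / (10) = 2.300
  q = (-11 - (-2)·2.300 - (3)·-1.000) / (7) = -0.486
  r = (10 - (-1)·2.300 - (2)·-0.486) / (5) = 2.654
Iteration 2:
  p = (11 - (-3)·-0.486 - (3)·2.654) / (10) = 0.158
  q = (-11 - (-2)·0.158 - (3)·2.654) / (7) = -2.664
  r = (10 - (-1)·0.158 - (2)·-2.664) / (5) = 3.097
Iteration 3:
  p = (11 - (-3)·-2.664 - (3)·3.097) / (10) = -0.628
  q = (-11 - (-2)·-0.628 - (3)·3.097) / (7) = -3.078
  r = (10 - (-1)·-0.628 - (2)·-3.078) / (5) = 3.106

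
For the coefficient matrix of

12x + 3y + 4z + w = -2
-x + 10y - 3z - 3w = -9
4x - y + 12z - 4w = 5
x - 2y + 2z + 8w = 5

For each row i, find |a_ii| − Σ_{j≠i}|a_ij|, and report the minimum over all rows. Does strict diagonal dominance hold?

row 1: |12| − (3+4+1) = 4
row 2: |10| − (1+3+3) = 3
row 3: |12| − (4+1+4) = 3
row 4: |8| − (1+2+2) = 3
minimum over rows = 3 → strictly diagonally dominant (convergence guaranteed)

3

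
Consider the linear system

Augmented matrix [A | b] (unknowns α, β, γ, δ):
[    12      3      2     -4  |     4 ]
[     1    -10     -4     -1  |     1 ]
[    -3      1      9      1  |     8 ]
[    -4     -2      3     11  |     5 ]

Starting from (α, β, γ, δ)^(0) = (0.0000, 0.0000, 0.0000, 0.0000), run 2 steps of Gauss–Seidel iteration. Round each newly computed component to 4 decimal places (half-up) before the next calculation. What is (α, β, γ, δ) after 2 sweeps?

(0.2784, -0.5040, 1.0056, 0.1899)

Iteration 1:
  α = (4 - (3)·0.0000 - (2)·0.0000 - (-4)·0.0000) / (12) = 0.3333
  β = (1 - (1)·0.3333 - (-4)·0.0000 - (-1)·0.0000) / (-10) = -0.0667
  γ = (8 - (-3)·0.3333 - (1)·-0.0667 - (1)·0.0000) / (9) = 1.0074
  δ = (5 - (-4)·0.3333 - (-2)·-0.0667 - (3)·1.0074) / (11) = 0.2889
Iteration 2:
  α = (4 - (3)·-0.0667 - (2)·1.0074 - (-4)·0.2889) / (12) = 0.2784
  β = (1 - (1)·0.2784 - (-4)·1.0074 - (-1)·0.2889) / (-10) = -0.5040
  γ = (8 - (-3)·0.2784 - (1)·-0.5040 - (1)·0.2889) / (9) = 1.0056
  δ = (5 - (-4)·0.2784 - (-2)·-0.5040 - (3)·1.0056) / (11) = 0.1899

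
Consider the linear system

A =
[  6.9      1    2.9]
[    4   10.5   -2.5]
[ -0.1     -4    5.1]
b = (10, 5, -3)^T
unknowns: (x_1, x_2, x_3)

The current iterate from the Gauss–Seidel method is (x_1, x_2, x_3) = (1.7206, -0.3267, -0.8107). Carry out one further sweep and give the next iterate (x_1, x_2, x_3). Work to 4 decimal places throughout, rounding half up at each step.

One sweep:
  x_1 = (10 - (1)·-0.3267 - (2.9)·-0.8107) / (6.9) = 1.8374
  x_2 = (5 - (4)·1.8374 - (-2.5)·-0.8107) / (10.5) = -0.4168
  x_3 = (-3 - (-0.1)·1.8374 - (-4)·-0.4168) / (5.1) = -0.8791

(1.8374, -0.4168, -0.8791)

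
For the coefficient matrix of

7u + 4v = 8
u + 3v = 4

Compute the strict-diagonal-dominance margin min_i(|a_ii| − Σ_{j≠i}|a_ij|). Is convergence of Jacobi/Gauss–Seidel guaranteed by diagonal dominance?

row 1: |7| − (4) = 3
row 2: |3| − (1) = 2
minimum over rows = 2 → strictly diagonally dominant (convergence guaranteed)

2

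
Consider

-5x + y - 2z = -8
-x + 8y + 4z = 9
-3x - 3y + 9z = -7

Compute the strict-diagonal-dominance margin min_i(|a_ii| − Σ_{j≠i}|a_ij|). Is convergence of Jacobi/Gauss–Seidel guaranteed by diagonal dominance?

2

row 1: |-5| − (1+2) = 2
row 2: |8| − (1+4) = 3
row 3: |9| − (3+3) = 3
minimum over rows = 2 → strictly diagonally dominant (convergence guaranteed)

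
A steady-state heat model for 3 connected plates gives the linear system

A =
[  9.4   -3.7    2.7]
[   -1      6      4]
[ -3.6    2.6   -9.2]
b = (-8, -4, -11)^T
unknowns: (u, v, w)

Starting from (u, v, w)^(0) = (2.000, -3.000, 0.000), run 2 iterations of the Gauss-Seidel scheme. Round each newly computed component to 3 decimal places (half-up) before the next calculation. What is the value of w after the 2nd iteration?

1.284

Iteration 1:
  u = (-8 - (-3.7)·-3.000 - (2.7)·0.000) / (9.4) = -2.032
  v = (-4 - (-1)·-2.032 - (4)·0.000) / (6) = -1.005
  w = (-11 - (-3.6)·-2.032 - (2.6)·-1.005) / (-9.2) = 1.707
Iteration 2:
  u = (-8 - (-3.7)·-1.005 - (2.7)·1.707) / (9.4) = -1.737
  v = (-4 - (-1)·-1.737 - (4)·1.707) / (6) = -2.094
  w = (-11 - (-3.6)·-1.737 - (2.6)·-2.094) / (-9.2) = 1.284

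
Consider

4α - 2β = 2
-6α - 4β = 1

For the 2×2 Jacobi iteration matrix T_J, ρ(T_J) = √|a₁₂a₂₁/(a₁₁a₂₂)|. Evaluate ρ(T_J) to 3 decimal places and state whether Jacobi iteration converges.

0.866

a₁₂a₂₁/(a₁₁a₂₂) = (-2)·(-6) / ((4)·(-4)) = -0.750000
ρ = √|-0.750000| = √0.750000 = 0.866
ρ < 1, so Jacobi converges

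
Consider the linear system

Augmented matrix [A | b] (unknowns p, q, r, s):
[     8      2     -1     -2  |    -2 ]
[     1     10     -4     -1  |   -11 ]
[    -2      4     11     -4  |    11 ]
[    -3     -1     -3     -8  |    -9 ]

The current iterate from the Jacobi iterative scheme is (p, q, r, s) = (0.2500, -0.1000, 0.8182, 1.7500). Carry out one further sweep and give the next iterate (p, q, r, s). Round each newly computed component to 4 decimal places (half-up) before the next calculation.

One sweep:
  p = (-2 - (2)·-0.1000 - (-1)·0.8182 - (-2)·1.7500) / (8) = 0.3148
  q = (-11 - (1)·0.2500 - (-4)·0.8182 - (-1)·1.7500) / (10) = -0.6227
  r = (11 - (-2)·0.2500 - (4)·-0.1000 - (-4)·1.7500) / (11) = 1.7182
  s = (-9 - (-3)·0.2500 - (-1)·-0.1000 - (-3)·0.8182) / (-8) = 0.7369

(0.3148, -0.6227, 1.7182, 0.7369)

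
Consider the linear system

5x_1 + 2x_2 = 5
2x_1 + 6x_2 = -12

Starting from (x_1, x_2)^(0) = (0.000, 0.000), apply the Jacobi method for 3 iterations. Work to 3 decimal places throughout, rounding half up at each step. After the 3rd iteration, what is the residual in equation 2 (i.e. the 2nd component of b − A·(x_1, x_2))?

-0.266

Iteration 1:
  x_1 = (5 - (2)·0.000) / (5) = 1.000
  x_2 = (-12 - (2)·0.000) / (6) = -2.000
Iteration 2:
  x_1 = (5 - (2)·-2.000) / (5) = 1.800
  x_2 = (-12 - (2)·1.000) / (6) = -2.333
Iteration 3:
  x_1 = (5 - (2)·-2.333) / (5) = 1.933
  x_2 = (-12 - (2)·1.800) / (6) = -2.600
Residual b − A·x = (0.535, -0.266)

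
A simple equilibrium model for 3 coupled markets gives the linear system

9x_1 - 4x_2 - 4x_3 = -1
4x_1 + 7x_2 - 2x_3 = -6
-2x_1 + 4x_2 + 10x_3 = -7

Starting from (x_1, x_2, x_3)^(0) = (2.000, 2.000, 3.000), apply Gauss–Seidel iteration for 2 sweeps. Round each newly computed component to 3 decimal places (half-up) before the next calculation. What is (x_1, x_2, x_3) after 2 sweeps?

(-0.556, -0.481, -0.619)

Iteration 1:
  x_1 = (-1 - (-4)·2.000 - (-4)·3.000) / (9) = 2.111
  x_2 = (-6 - (4)·2.111 - (-2)·3.000) / (7) = -1.206
  x_3 = (-7 - (-2)·2.111 - (4)·-1.206) / (10) = 0.205
Iteration 2:
  x_1 = (-1 - (-4)·-1.206 - (-4)·0.205) / (9) = -0.556
  x_2 = (-6 - (4)·-0.556 - (-2)·0.205) / (7) = -0.481
  x_3 = (-7 - (-2)·-0.556 - (4)·-0.481) / (10) = -0.619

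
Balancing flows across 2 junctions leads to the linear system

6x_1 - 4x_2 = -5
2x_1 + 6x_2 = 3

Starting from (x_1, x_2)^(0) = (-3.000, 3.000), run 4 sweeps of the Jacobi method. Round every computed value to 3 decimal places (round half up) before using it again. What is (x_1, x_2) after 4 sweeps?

(-0.537, 0.753)

Iteration 1:
  x_1 = (-5 - (-4)·3.000) / (6) = 1.167
  x_2 = (3 - (2)·-3.000) / (6) = 1.500
Iteration 2:
  x_1 = (-5 - (-4)·1.500) / (6) = 0.167
  x_2 = (3 - (2)·1.167) / (6) = 0.111
Iteration 3:
  x_1 = (-5 - (-4)·0.111) / (6) = -0.759
  x_2 = (3 - (2)·0.167) / (6) = 0.444
Iteration 4:
  x_1 = (-5 - (-4)·0.444) / (6) = -0.537
  x_2 = (3 - (2)·-0.759) / (6) = 0.753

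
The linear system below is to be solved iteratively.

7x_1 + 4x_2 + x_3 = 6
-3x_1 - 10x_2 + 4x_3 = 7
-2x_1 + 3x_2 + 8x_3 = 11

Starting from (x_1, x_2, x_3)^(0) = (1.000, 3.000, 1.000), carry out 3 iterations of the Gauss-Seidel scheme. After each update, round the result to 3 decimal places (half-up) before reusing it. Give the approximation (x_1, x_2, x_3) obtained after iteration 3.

Iteration 1:
  x_1 = (6 - (4)·3.000 - (1)·1.000) / (7) = -1.000
  x_2 = (7 - (-3)·-1.000 - (4)·1.000) / (-10) = 0.000
  x_3 = (11 - (-2)·-1.000 - (3)·0.000) / (8) = 1.125
Iteration 2:
  x_1 = (6 - (4)·0.000 - (1)·1.125) / (7) = 0.696
  x_2 = (7 - (-3)·0.696 - (4)·1.125) / (-10) = -0.459
  x_3 = (11 - (-2)·0.696 - (3)·-0.459) / (8) = 1.721
Iteration 3:
  x_1 = (6 - (4)·-0.459 - (1)·1.721) / (7) = 0.874
  x_2 = (7 - (-3)·0.874 - (4)·1.721) / (-10) = -0.274
  x_3 = (11 - (-2)·0.874 - (3)·-0.274) / (8) = 1.696

(0.874, -0.274, 1.696)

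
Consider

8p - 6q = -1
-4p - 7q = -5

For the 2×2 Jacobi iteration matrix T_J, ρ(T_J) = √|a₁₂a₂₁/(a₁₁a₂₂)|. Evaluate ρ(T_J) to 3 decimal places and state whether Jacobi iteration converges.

0.655

a₁₂a₂₁/(a₁₁a₂₂) = (-6)·(-4) / ((8)·(-7)) = -0.428571
ρ = √|-0.428571| = √0.428571 = 0.655
ρ < 1, so Jacobi converges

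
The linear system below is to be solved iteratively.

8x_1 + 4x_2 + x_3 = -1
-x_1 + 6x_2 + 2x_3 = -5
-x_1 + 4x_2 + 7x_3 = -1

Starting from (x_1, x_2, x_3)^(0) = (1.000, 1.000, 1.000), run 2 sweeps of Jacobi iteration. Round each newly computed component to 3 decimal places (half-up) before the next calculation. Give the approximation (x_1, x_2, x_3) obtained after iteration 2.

Iteration 1:
  x_1 = (-1 - (4)·1.000 - (1)·1.000) / (8) = -0.750
  x_2 = (-5 - (-1)·1.000 - (2)·1.000) / (6) = -1.000
  x_3 = (-1 - (-1)·1.000 - (4)·1.000) / (7) = -0.571
Iteration 2:
  x_1 = (-1 - (4)·-1.000 - (1)·-0.571) / (8) = 0.446
  x_2 = (-5 - (-1)·-0.750 - (2)·-0.571) / (6) = -0.768
  x_3 = (-1 - (-1)·-0.750 - (4)·-1.000) / (7) = 0.321

(0.446, -0.768, 0.321)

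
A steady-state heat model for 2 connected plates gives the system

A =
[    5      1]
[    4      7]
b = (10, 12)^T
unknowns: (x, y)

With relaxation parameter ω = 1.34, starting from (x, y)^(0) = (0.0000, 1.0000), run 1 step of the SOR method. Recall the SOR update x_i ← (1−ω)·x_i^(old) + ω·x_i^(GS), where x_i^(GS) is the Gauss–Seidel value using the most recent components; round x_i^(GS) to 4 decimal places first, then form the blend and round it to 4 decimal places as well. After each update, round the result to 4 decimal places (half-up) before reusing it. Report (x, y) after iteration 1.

Iteration 1:
  x: GS value = (10 - (1)·1.0000) / (5) = 1.8000;  x ← (1−ω)·0.0000 + ω·1.8000 = 2.4120
  y: GS value = (12 - (4)·2.4120) / (7) = 0.3360;  y ← (1−ω)·1.0000 + ω·0.3360 = 0.1102

(2.4120, 0.1102)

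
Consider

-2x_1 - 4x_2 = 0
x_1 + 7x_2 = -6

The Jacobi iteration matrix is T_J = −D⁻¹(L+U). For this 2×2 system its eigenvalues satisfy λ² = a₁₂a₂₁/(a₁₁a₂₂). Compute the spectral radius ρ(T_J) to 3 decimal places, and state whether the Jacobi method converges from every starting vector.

a₁₂a₂₁/(a₁₁a₂₂) = (-4)·(1) / ((-2)·(7)) = 0.285714
ρ = √|0.285714| = √0.285714 = 0.535
ρ < 1, so Jacobi converges

0.535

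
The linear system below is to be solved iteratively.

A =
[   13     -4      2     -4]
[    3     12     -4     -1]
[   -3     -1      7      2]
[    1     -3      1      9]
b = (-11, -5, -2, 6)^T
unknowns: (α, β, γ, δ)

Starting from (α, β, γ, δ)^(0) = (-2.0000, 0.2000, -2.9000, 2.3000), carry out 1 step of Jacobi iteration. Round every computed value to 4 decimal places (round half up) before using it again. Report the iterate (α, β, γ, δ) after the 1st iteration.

(0.3692, -0.6917, -1.7714, 1.2778)

Iteration 1:
  α = (-11 - (-4)·0.2000 - (2)·-2.9000 - (-4)·2.3000) / (13) = 0.3692
  β = (-5 - (3)·-2.0000 - (-4)·-2.9000 - (-1)·2.3000) / (12) = -0.6917
  γ = (-2 - (-3)·-2.0000 - (-1)·0.2000 - (2)·2.3000) / (7) = -1.7714
  δ = (6 - (1)·-2.0000 - (-3)·0.2000 - (1)·-2.9000) / (9) = 1.2778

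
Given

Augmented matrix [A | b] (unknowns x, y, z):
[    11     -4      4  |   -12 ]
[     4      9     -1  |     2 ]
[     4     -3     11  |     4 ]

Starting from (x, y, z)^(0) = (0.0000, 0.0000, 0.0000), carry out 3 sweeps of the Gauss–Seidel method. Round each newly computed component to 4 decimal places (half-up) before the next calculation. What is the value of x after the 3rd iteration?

-1.1537

Iteration 1:
  x = (-12 - (-4)·0.0000 - (4)·0.0000) / (11) = -1.0909
  y = (2 - (4)·-1.0909 - (-1)·0.0000) / (9) = 0.7071
  z = (4 - (4)·-1.0909 - (-3)·0.7071) / (11) = 0.9532
Iteration 2:
  x = (-12 - (-4)·0.7071 - (4)·0.9532) / (11) = -1.1804
  y = (2 - (4)·-1.1804 - (-1)·0.9532) / (9) = 0.8528
  z = (4 - (4)·-1.1804 - (-3)·0.8528) / (11) = 1.0255
Iteration 3:
  x = (-12 - (-4)·0.8528 - (4)·1.0255) / (11) = -1.1537
  y = (2 - (4)·-1.1537 - (-1)·1.0255) / (9) = 0.8489
  z = (4 - (4)·-1.1537 - (-3)·0.8489) / (11) = 1.0147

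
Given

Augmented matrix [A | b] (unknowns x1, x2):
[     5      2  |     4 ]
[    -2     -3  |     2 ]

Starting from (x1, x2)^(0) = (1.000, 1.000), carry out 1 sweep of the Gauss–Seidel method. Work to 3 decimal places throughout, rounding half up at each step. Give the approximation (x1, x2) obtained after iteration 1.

(0.400, -0.933)

Iteration 1:
  x1 = (4 - (2)·1.000) / (5) = 0.400
  x2 = (2 - (-2)·0.400) / (-3) = -0.933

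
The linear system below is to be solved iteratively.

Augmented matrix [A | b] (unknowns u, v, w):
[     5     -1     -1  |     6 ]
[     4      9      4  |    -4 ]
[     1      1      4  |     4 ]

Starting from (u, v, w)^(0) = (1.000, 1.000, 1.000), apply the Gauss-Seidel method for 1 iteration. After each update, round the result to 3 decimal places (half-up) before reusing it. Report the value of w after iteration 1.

Iteration 1:
  u = (6 - (-1)·1.000 - (-1)·1.000) / (5) = 1.600
  v = (-4 - (4)·1.600 - (4)·1.000) / (9) = -1.600
  w = (4 - (1)·1.600 - (1)·-1.600) / (4) = 1.000

1.000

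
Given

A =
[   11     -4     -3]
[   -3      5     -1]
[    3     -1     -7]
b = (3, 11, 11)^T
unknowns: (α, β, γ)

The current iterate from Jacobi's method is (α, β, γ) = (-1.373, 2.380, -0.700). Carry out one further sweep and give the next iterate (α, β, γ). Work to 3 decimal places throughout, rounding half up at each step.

(0.947, 1.236, -2.500)

One sweep:
  α = (3 - (-4)·2.380 - (-3)·-0.700) / (11) = 0.947
  β = (11 - (-3)·-1.373 - (-1)·-0.700) / (5) = 1.236
  γ = (11 - (3)·-1.373 - (-1)·2.380) / (-7) = -2.500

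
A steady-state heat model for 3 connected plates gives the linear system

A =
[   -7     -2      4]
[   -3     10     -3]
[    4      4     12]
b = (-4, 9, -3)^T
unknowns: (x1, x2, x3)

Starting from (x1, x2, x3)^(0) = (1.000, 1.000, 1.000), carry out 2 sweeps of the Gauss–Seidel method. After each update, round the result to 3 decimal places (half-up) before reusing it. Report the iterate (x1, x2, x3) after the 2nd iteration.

Iteration 1:
  x1 = (-4 - (-2)·1.000 - (4)·1.000) / (-7) = 0.857
  x2 = (9 - (-3)·0.857 - (-3)·1.000) / (10) = 1.457
  x3 = (-3 - (4)·0.857 - (4)·1.457) / (12) = -1.021
Iteration 2:
  x1 = (-4 - (-2)·1.457 - (4)·-1.021) / (-7) = -0.428
  x2 = (9 - (-3)·-0.428 - (-3)·-1.021) / (10) = 0.465
  x3 = (-3 - (4)·-0.428 - (4)·0.465) / (12) = -0.262

(-0.428, 0.465, -0.262)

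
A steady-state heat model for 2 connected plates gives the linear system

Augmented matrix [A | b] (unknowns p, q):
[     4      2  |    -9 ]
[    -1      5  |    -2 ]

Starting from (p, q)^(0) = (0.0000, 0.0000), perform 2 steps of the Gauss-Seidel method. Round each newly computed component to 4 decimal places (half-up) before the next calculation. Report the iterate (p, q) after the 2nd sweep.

Iteration 1:
  p = (-9 - (2)·0.0000) / (4) = -2.2500
  q = (-2 - (-1)·-2.2500) / (5) = -0.8500
Iteration 2:
  p = (-9 - (2)·-0.8500) / (4) = -1.8250
  q = (-2 - (-1)·-1.8250) / (5) = -0.7650

(-1.8250, -0.7650)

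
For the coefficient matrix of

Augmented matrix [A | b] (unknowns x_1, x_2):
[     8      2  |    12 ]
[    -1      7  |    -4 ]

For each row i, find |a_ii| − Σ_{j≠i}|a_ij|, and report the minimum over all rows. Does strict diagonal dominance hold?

row 1: |8| − (2) = 6
row 2: |7| − (1) = 6
minimum over rows = 6 → strictly diagonally dominant (convergence guaranteed)

6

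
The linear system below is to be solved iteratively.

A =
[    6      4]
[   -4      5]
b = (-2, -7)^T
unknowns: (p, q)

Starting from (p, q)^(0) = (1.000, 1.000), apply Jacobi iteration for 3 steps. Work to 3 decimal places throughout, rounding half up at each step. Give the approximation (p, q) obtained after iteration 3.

(1.133, -1.346)

Iteration 1:
  p = (-2 - (4)·1.000) / (6) = -1.000
  q = (-7 - (-4)·1.000) / (5) = -0.600
Iteration 2:
  p = (-2 - (4)·-0.600) / (6) = 0.067
  q = (-7 - (-4)·-1.000) / (5) = -2.200
Iteration 3:
  p = (-2 - (4)·-2.200) / (6) = 1.133
  q = (-7 - (-4)·0.067) / (5) = -1.346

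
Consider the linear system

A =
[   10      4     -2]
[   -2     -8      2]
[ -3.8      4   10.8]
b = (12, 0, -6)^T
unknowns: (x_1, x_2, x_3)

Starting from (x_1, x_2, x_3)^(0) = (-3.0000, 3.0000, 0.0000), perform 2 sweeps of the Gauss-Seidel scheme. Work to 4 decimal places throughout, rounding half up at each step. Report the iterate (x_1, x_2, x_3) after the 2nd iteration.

Iteration 1:
  x_1 = (12 - (4)·3.0000 - (-2)·0.0000) / (10) = 0.0000
  x_2 = (0 - (-2)·0.0000 - (2)·0.0000) / (-8) = 0.0000
  x_3 = (-6 - (-3.8)·0.0000 - (4)·0.0000) / (10.8) = -0.5556
Iteration 2:
  x_1 = (12 - (4)·0.0000 - (-2)·-0.5556) / (10) = 1.0889
  x_2 = (0 - (-2)·1.0889 - (2)·-0.5556) / (-8) = -0.4111
  x_3 = (-6 - (-3.8)·1.0889 - (4)·-0.4111) / (10.8) = -0.0202

(1.0889, -0.4111, -0.0202)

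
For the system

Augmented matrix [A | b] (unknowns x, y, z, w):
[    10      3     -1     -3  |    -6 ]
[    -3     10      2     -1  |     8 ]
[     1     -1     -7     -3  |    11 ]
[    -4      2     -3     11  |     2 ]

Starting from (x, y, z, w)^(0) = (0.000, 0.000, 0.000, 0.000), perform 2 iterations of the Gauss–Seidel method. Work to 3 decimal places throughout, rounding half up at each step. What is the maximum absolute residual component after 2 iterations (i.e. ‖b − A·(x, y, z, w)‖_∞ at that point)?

0.720

Iteration 1:
  x = (-6 - (3)·0.000 - (-1)·0.000 - (-3)·0.000) / (10) = -0.600
  y = (8 - (-3)·-0.600 - (2)·0.000 - (-1)·0.000) / (10) = 0.620
  z = (11 - (1)·-0.600 - (-1)·0.620 - (-3)·0.000) / (-7) = -1.746
  w = (2 - (-4)·-0.600 - (2)·0.620 - (-3)·-1.746) / (11) = -0.625
Iteration 2:
  x = (-6 - (3)·0.620 - (-1)·-1.746 - (-3)·-0.625) / (10) = -1.148
  y = (8 - (-3)·-1.148 - (2)·-1.746 - (-1)·-0.625) / (10) = 0.742
  z = (11 - (1)·-1.148 - (-1)·0.742 - (-3)·-0.625) / (-7) = -1.574
  w = (2 - (-4)·-1.148 - (2)·0.742 - (-3)·-1.574) / (11) = -0.800
Residual b − A·x = (-0.720, -0.516, -0.528, 0.002); ∞-norm = 0.720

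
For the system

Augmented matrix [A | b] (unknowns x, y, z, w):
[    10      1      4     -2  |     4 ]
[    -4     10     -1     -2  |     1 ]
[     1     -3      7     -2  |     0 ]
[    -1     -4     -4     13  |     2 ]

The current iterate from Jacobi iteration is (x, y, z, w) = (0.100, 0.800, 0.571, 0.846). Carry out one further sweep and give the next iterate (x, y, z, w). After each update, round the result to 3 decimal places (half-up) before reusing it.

One sweep:
  x = (4 - (1)·0.800 - (4)·0.571 - (-2)·0.846) / (10) = 0.261
  y = (1 - (-4)·0.100 - (-1)·0.571 - (-2)·0.846) / (10) = 0.366
  z = (0 - (1)·0.100 - (-3)·0.800 - (-2)·0.846) / (7) = 0.570
  w = (2 - (-1)·0.100 - (-4)·0.800 - (-4)·0.571) / (13) = 0.583

(0.261, 0.366, 0.570, 0.583)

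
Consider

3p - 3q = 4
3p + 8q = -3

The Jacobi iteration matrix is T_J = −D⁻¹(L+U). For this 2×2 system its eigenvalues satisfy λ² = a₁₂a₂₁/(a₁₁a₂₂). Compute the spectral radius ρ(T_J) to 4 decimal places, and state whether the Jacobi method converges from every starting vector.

0.6124

a₁₂a₂₁/(a₁₁a₂₂) = (-3)·(3) / ((3)·(8)) = -0.375000
ρ = √|-0.375000| = √0.375000 = 0.6124
ρ < 1, so Jacobi converges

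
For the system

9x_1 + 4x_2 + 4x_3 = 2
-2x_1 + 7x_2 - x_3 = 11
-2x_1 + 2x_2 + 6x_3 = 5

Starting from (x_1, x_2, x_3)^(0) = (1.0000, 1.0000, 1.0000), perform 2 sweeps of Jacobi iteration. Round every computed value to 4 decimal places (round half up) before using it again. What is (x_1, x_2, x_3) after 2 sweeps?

Iteration 1:
  x_1 = (2 - (4)·1.0000 - (4)·1.0000) / (9) = -0.6667
  x_2 = (11 - (-2)·1.0000 - (-1)·1.0000) / (7) = 2.0000
  x_3 = (5 - (-2)·1.0000 - (2)·1.0000) / (6) = 0.8333
Iteration 2:
  x_1 = (2 - (4)·2.0000 - (4)·0.8333) / (9) = -1.0370
  x_2 = (11 - (-2)·-0.6667 - (-1)·0.8333) / (7) = 1.5000
  x_3 = (5 - (-2)·-0.6667 - (2)·2.0000) / (6) = -0.0556

(-1.0370, 1.5000, -0.0556)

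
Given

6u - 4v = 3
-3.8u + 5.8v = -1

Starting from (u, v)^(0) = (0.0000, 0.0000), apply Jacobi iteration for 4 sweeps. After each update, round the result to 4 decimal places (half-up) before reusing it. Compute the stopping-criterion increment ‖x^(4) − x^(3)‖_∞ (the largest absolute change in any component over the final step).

0.1431

Iteration 1:
  u = (3 - (-4)·0.0000) / (6) = 0.5000
  v = (-1 - (-3.8)·0.0000) / (5.8) = -0.1724
Iteration 2:
  u = (3 - (-4)·-0.1724) / (6) = 0.3851
  v = (-1 - (-3.8)·0.5000) / (5.8) = 0.1552
Iteration 3:
  u = (3 - (-4)·0.1552) / (6) = 0.6035
  v = (-1 - (-3.8)·0.3851) / (5.8) = 0.0799
Iteration 4:
  u = (3 - (-4)·0.0799) / (6) = 0.5533
  v = (-1 - (-3.8)·0.6035) / (5.8) = 0.2230
Change: (-0.0502, 0.1431) → max |·| = 0.1431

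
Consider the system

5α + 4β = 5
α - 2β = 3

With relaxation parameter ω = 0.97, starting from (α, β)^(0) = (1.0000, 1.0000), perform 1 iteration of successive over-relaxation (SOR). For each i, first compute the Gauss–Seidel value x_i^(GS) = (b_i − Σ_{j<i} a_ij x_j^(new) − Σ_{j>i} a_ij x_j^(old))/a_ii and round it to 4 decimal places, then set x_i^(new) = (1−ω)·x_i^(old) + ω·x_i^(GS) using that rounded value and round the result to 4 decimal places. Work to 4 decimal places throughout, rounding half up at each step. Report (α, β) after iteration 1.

(0.2240, -1.3164)

Iteration 1:
  α: GS value = (5 - (4)·1.0000) / (5) = 0.2000;  α ← (1−ω)·1.0000 + ω·0.2000 = 0.2240
  β: GS value = (3 - (1)·0.2240) / (-2) = -1.3880;  β ← (1−ω)·1.0000 + ω·-1.3880 = -1.3164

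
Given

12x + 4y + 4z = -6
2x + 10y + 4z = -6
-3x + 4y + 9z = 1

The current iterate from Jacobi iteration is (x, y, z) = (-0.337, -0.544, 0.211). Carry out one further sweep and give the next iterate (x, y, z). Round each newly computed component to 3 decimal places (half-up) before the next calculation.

One sweep:
  x = (-6 - (4)·-0.544 - (4)·0.211) / (12) = -0.389
  y = (-6 - (2)·-0.337 - (4)·0.211) / (10) = -0.617
  z = (1 - (-3)·-0.337 - (4)·-0.544) / (9) = 0.241

(-0.389, -0.617, 0.241)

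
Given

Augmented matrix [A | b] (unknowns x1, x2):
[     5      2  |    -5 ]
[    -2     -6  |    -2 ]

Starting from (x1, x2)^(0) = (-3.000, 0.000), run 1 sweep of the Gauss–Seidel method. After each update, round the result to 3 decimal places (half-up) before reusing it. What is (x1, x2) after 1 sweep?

Iteration 1:
  x1 = (-5 - (2)·0.000) / (5) = -1.000
  x2 = (-2 - (-2)·-1.000) / (-6) = 0.667

(-1.000, 0.667)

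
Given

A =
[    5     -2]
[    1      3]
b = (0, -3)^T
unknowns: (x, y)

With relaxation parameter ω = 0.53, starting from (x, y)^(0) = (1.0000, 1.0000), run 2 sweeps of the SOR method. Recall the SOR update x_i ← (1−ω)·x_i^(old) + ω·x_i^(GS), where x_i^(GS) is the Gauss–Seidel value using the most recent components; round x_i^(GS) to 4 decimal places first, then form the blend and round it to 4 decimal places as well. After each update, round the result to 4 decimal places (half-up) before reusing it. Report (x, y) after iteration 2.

Iteration 1:
  x: GS value = (0 - (-2)·1.0000) / (5) = 0.4000;  x ← (1−ω)·1.0000 + ω·0.4000 = 0.6820
  y: GS value = (-3 - (1)·0.6820) / (3) = -1.2273;  y ← (1−ω)·1.0000 + ω·-1.2273 = -0.1805
Iteration 2:
  x: GS value = (0 - (-2)·-0.1805) / (5) = -0.0722;  x ← (1−ω)·0.6820 + ω·-0.0722 = 0.2823
  y: GS value = (-3 - (1)·0.2823) / (3) = -1.0941;  y ← (1−ω)·-0.1805 + ω·-1.0941 = -0.6647

(0.2823, -0.6647)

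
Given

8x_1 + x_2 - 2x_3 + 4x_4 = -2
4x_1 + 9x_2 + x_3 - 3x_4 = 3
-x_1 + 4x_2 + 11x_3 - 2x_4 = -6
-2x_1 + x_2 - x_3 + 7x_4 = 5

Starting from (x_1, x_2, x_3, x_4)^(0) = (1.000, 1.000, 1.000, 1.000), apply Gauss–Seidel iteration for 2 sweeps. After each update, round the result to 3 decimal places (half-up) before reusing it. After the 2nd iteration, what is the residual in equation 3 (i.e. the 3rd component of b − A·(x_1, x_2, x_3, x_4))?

-0.076

Iteration 1:
  x_1 = (-2 - (1)·1.000 - (-2)·1.000 - (4)·1.000) / (8) = -0.625
  x_2 = (3 - (4)·-0.625 - (1)·1.000 - (-3)·1.000) / (9) = 0.833
  x_3 = (-6 - (-1)·-0.625 - (4)·0.833 - (-2)·1.000) / (11) = -0.723
  x_4 = (5 - (-2)·-0.625 - (1)·0.833 - (-1)·-0.723) / (7) = 0.313
Iteration 2:
  x_1 = (-2 - (1)·0.833 - (-2)·-0.723 - (4)·0.313) / (8) = -0.691
  x_2 = (3 - (4)·-0.691 - (1)·-0.723 - (-3)·0.313) / (9) = 0.825
  x_3 = (-6 - (-1)·-0.691 - (4)·0.825 - (-2)·0.313) / (11) = -0.851
  x_4 = (5 - (-2)·-0.691 - (1)·0.825 - (-1)·-0.851) / (7) = 0.277
Residual b − A·x = (-0.107, 0.021, -0.076, 0.003)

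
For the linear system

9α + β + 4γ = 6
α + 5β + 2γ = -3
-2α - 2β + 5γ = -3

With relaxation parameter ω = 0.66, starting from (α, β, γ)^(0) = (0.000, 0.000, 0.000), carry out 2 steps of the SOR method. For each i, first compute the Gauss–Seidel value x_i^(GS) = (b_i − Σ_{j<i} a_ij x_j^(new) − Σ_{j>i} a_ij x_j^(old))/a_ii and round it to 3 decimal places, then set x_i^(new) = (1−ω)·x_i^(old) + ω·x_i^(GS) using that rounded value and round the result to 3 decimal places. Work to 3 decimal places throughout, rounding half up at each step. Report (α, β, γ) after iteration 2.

Iteration 1:
  α: GS value = (6 - (1)·0.000 - (4)·0.000) / (9) = 0.667;  α ← (1−ω)·0.000 + ω·0.667 = 0.440
  β: GS value = (-3 - (1)·0.440 - (2)·0.000) / (5) = -0.688;  β ← (1−ω)·0.000 + ω·-0.688 = -0.454
  γ: GS value = (-3 - (-2)·0.440 - (-2)·-0.454) / (5) = -0.606;  γ ← (1−ω)·0.000 + ω·-0.606 = -0.400
Iteration 2:
  α: GS value = (6 - (1)·-0.454 - (4)·-0.400) / (9) = 0.895;  α ← (1−ω)·0.440 + ω·0.895 = 0.740
  β: GS value = (-3 - (1)·0.740 - (2)·-0.400) / (5) = -0.588;  β ← (1−ω)·-0.454 + ω·-0.588 = -0.542
  γ: GS value = (-3 - (-2)·0.740 - (-2)·-0.542) / (5) = -0.521;  γ ← (1−ω)·-0.400 + ω·-0.521 = -0.480

(0.740, -0.542, -0.480)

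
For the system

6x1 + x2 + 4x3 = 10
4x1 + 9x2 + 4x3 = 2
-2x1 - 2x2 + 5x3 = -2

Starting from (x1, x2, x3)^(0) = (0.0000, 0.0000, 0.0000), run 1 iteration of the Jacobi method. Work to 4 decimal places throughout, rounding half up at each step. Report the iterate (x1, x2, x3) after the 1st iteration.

Iteration 1:
  x1 = (10 - (1)·0.0000 - (4)·0.0000) / (6) = 1.6667
  x2 = (2 - (4)·0.0000 - (4)·0.0000) / (9) = 0.2222
  x3 = (-2 - (-2)·0.0000 - (-2)·0.0000) / (5) = -0.4000

(1.6667, 0.2222, -0.4000)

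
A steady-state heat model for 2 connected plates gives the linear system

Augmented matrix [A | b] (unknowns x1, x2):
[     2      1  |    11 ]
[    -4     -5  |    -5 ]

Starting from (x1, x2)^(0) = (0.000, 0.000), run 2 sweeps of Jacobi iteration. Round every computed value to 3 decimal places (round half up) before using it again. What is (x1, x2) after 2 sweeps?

Iteration 1:
  x1 = (11 - (1)·0.000) / (2) = 5.500
  x2 = (-5 - (-4)·0.000) / (-5) = 1.000
Iteration 2:
  x1 = (11 - (1)·1.000) / (2) = 5.000
  x2 = (-5 - (-4)·5.500) / (-5) = -3.400

(5.000, -3.400)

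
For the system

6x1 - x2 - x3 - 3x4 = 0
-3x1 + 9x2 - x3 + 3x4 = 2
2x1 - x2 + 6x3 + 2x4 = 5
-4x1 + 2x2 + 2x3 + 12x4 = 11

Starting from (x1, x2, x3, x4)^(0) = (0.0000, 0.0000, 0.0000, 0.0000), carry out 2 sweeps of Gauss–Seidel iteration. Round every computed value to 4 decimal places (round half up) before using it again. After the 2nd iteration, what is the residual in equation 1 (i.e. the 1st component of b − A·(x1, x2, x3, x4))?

Iteration 1:
  x1 = (0 - (-1)·0.0000 - (-1)·0.0000 - (-3)·0.0000) / (6) = 0.0000
  x2 = (2 - (-3)·0.0000 - (-1)·0.0000 - (3)·0.0000) / (9) = 0.2222
  x3 = (5 - (2)·0.0000 - (-1)·0.2222 - (2)·0.0000) / (6) = 0.8704
  x4 = (11 - (-4)·0.0000 - (2)·0.2222 - (2)·0.8704) / (12) = 0.7346
Iteration 2:
  x1 = (0 - (-1)·0.2222 - (-1)·0.8704 - (-3)·0.7346) / (6) = 0.5494
  x2 = (2 - (-3)·0.5494 - (-1)·0.8704 - (3)·0.7346) / (9) = 0.2572
  x3 = (5 - (2)·0.5494 - (-1)·0.2572 - (2)·0.7346) / (6) = 0.4482
  x4 = (11 - (-4)·0.5494 - (2)·0.2572 - (2)·0.4482) / (12) = 0.9822
Residual b − A·x = (0.3556, -1.1650, -0.4952, 0.0004)

0.3556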